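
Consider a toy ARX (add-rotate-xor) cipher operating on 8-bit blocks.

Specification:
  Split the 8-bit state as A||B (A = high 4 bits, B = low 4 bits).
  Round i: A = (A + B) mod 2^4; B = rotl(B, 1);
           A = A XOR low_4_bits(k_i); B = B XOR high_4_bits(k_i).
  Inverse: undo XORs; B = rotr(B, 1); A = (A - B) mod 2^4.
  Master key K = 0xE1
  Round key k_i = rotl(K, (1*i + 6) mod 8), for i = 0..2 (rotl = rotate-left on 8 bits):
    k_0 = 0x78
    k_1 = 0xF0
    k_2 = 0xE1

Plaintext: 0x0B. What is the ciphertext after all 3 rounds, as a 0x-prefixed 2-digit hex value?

0x31

s_0 = plaintext = 0x0B
s_1 = Round(s_0, k_0) = 0x30
s_2 = Round(s_1, k_1) = 0x3F
s_3 = Round(s_2, k_2) = 0x31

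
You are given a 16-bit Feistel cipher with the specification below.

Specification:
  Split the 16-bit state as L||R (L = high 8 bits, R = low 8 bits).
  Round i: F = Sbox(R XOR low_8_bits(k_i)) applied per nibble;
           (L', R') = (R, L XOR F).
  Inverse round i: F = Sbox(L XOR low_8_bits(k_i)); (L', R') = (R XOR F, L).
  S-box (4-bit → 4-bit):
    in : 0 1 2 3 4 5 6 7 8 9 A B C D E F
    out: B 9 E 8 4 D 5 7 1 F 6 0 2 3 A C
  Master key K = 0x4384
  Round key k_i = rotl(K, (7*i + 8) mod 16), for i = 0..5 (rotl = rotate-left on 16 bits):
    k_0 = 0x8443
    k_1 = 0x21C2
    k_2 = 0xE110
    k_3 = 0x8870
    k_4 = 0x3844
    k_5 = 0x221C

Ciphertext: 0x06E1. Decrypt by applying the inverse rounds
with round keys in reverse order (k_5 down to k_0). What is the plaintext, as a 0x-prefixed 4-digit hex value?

0x7351

s_0 = ciphertext = 0x06E1
s_1 = InvRound(s_0, k_5) = 0x7706
s_2 = InvRound(s_1, k_4) = 0x8E77
s_3 = InvRound(s_2, k_3) = 0xBD8E
s_4 = InvRound(s_3, k_2) = 0xEDBD
s_5 = InvRound(s_4, k_1) = 0x51ED
s_6 = InvRound(s_5, k_0) = 0x7351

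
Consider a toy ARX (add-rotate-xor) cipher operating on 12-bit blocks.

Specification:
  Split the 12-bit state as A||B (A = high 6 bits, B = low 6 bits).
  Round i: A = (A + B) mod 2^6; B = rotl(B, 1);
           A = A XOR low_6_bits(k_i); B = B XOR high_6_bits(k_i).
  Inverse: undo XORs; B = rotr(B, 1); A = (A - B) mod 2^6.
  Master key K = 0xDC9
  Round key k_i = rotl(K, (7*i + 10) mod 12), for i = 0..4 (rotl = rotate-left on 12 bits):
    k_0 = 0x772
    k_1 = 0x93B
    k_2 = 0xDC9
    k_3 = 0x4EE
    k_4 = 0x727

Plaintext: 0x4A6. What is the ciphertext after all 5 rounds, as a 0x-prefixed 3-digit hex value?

0x585

s_0 = plaintext = 0x4A6
s_1 = Round(s_0, k_0) = 0x290
s_2 = Round(s_1, k_1) = 0x844
s_3 = Round(s_2, k_2) = 0xB3F
s_4 = Round(s_3, k_3) = 0x16C
s_5 = Round(s_4, k_4) = 0x585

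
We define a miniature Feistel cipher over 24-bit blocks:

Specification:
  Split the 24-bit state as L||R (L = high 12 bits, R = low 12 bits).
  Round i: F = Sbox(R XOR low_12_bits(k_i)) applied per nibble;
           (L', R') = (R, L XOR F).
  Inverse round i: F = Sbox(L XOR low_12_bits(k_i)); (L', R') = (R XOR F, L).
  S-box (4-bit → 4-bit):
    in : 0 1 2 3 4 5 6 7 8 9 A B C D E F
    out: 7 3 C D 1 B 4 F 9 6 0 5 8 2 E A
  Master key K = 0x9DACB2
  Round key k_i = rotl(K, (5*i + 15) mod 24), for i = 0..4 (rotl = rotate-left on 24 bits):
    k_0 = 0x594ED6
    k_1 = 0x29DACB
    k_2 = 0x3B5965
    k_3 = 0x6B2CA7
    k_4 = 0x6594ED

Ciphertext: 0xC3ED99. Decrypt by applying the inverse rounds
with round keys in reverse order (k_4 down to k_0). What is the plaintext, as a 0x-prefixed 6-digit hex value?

0x6871D6

s_0 = ciphertext = 0xC3ED99
s_1 = InvRound(s_0, k_4) = 0x4B4C3E
s_2 = InvRound(s_1, k_3) = 0x5034B4
s_3 = InvRound(s_2, k_2) = 0xCF0503
s_4 = InvRound(s_3, k_1) = 0x1D6CF0
s_5 = InvRound(s_4, k_0) = 0x6871D6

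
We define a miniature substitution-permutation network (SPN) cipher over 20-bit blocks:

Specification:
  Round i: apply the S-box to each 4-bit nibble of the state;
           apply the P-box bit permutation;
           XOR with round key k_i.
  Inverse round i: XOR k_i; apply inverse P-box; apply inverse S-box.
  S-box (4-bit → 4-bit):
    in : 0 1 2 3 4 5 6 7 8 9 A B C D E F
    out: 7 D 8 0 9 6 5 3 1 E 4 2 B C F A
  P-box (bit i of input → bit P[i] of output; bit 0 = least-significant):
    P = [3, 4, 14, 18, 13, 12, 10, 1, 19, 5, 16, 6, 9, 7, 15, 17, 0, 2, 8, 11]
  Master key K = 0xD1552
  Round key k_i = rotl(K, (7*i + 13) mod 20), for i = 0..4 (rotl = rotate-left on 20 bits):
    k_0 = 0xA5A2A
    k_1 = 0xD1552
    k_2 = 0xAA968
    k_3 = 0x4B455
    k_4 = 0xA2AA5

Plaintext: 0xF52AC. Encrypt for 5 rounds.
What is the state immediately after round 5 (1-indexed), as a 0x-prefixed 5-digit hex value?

s_0 = plaintext = 0xF52AC
s_1 = Round(s_0, k_0) = 0xED6F6
s_2 = Round(s_1, k_1) = 0x6CC5D
s_3 = Round(s_2, k_2) = 0x4FE89
s_4 = Round(s_3, k_3) = 0xBDCA4
s_5 = Round(s_4, k_4) = 0x4AEC9

0x4AEC9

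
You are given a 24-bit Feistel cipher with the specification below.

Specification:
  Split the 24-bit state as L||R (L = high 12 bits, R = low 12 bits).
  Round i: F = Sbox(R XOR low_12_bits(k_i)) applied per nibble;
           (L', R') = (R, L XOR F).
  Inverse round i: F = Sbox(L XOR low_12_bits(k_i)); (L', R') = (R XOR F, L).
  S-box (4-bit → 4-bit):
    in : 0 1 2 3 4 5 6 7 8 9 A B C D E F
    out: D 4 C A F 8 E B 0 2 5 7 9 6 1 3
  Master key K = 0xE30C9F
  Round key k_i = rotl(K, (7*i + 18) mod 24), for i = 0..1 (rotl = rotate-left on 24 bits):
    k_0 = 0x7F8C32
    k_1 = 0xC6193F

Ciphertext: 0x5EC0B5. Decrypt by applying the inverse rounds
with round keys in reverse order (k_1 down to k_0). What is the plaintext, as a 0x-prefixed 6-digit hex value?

s_0 = ciphertext = 0x5EC0B5
s_1 = InvRound(s_0, k_1) = 0x9DF5EC
s_2 = InvRound(s_1, k_0) = 0xDFA9DF

0xDFA9DF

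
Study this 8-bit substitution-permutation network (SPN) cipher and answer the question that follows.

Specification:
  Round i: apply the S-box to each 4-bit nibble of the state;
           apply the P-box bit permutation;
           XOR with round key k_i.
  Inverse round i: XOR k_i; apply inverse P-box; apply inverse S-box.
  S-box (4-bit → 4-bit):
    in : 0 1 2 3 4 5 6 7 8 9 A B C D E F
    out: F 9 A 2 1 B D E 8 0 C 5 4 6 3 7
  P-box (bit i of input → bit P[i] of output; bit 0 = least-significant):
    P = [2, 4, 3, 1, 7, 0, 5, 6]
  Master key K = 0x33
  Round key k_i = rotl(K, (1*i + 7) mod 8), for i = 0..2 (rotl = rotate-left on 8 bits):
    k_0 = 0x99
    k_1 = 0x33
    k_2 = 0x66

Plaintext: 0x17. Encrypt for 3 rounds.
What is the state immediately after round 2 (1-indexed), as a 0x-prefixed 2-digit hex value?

s_0 = plaintext = 0x17
s_1 = Round(s_0, k_0) = 0x43
s_2 = Round(s_1, k_1) = 0xA3
s_3 = Round(s_2, k_2) = 0x16

0xA3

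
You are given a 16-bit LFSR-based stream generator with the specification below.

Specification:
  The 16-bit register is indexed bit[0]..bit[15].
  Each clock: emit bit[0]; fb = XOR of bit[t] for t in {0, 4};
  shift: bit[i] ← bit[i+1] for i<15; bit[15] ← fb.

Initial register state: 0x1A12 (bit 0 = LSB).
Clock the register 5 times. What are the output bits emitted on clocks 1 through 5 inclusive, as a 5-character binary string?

reg_0 = 0x1A12
clock 1: out=0, reg = 0x8D09
clock 2: out=1, reg = 0xC684
clock 3: out=0, reg = 0x6342
clock 4: out=0, reg = 0x31A1
clock 5: out=1, reg = 0x98D0

01001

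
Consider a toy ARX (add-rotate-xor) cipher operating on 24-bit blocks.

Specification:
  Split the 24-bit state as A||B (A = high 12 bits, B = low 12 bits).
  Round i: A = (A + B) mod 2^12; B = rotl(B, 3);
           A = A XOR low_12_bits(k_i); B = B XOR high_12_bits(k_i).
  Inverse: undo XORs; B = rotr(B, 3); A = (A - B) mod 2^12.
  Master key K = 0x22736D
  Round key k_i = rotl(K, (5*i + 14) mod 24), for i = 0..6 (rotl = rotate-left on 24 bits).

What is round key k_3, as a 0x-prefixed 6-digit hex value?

0x4E6DA4

K = 0x22736D
k_0 = rotl(K, (5*0+14) mod 24) = rotl(K, 14) = 0xDB489C
k_1 = rotl(K, (5*1+14) mod 24) = rotl(K, 19) = 0x69139B
k_2 = rotl(K, (5*2+14) mod 24) = rotl(K, 0) = 0x22736D
k_3 = rotl(K, (5*3+14) mod 24) = rotl(K, 5) = 0x4E6DA4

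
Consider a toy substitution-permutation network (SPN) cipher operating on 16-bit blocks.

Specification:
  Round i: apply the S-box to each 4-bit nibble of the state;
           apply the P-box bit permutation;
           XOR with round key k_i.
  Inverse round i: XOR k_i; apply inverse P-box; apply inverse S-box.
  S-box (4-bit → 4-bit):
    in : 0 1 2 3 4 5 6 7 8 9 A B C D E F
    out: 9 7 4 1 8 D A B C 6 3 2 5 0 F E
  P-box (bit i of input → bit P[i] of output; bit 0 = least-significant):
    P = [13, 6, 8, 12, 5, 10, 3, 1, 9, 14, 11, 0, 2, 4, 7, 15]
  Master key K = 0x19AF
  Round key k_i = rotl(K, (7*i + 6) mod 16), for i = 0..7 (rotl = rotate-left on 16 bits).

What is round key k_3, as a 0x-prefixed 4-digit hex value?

K = 0x19AF
k_0 = rotl(K, (7*0+6) mod 16) = rotl(K, 6) = 0x6BC6
k_1 = rotl(K, (7*1+6) mod 16) = rotl(K, 13) = 0xE335
k_2 = rotl(K, (7*2+6) mod 16) = rotl(K, 4) = 0x9AF1
k_3 = rotl(K, (7*3+6) mod 16) = rotl(K, 11) = 0x78CD

0x78CD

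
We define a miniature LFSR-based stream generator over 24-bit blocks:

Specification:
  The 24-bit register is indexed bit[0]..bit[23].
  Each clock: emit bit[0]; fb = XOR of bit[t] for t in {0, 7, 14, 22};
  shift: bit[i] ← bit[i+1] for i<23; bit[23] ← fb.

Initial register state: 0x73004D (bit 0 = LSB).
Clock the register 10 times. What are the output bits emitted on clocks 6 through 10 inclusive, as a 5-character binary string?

reg_0 = 0x73004D
clock 1: out=1, reg = 0x398026
clock 2: out=0, reg = 0x1CC013
clock 3: out=1, reg = 0x0E6009
clock 4: out=1, reg = 0x073004
clock 5: out=0, reg = 0x039802
clock 6: out=0, reg = 0x01CC01
clock 7: out=1, reg = 0x00E600
clock 8: out=0, reg = 0x807300
clock 9: out=0, reg = 0xC03980
clock 10: out=0, reg = 0x601CC0

01000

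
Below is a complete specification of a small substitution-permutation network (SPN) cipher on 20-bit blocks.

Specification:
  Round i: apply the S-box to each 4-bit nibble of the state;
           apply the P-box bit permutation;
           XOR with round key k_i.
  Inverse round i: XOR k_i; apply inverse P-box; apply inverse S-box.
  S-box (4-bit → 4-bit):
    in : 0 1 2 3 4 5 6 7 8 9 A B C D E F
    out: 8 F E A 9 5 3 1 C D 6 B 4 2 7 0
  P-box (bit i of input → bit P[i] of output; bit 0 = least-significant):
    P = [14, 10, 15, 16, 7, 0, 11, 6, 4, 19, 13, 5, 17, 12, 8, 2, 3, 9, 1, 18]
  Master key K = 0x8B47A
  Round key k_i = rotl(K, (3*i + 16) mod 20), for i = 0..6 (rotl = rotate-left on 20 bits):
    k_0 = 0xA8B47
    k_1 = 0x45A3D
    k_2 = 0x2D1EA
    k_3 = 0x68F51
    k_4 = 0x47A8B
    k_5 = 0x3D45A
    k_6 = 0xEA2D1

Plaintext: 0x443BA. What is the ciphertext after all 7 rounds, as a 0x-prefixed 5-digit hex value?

0x847BA

s_0 = plaintext = 0x443BA
s_1 = Round(s_0, k_0) = 0x40FAA
s_2 = Round(s_1, k_1) = 0x0D630
s_3 = Round(s_2, k_2) = 0xFC1BB
s_4 = Round(s_3, k_3) = 0xFEAA0
s_5 = Round(s_4, k_4) = 0xF438A
s_6 = Round(s_5, k_5) = 0x9583E
s_7 = Round(s_6, k_6) = 0x847BA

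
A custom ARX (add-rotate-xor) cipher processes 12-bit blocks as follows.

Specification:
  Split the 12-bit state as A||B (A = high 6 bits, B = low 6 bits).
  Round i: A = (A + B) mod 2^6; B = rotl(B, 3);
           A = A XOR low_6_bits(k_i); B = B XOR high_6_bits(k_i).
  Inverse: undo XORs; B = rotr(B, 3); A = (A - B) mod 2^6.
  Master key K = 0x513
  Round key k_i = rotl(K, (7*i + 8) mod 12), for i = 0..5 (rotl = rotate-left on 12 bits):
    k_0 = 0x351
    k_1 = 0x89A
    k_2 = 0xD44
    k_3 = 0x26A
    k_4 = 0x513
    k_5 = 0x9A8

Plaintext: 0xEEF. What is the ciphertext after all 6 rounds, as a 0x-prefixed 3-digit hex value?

s_0 = plaintext = 0xEEF
s_1 = Round(s_0, k_0) = 0xEF0
s_2 = Round(s_1, k_1) = 0xC64
s_3 = Round(s_2, k_2) = 0x451
s_4 = Round(s_3, k_3) = 0x203
s_5 = Round(s_4, k_4) = 0x60C
s_6 = Round(s_5, k_5) = 0x307

0x307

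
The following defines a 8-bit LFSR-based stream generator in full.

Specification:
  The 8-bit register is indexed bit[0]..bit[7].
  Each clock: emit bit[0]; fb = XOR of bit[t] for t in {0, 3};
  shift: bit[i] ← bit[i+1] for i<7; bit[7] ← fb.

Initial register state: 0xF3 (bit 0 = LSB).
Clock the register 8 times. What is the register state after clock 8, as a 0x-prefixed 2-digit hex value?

0x4D

reg_0 = 0xF3
clock 1: out=1, reg = 0xF9
clock 2: out=1, reg = 0x7C
clock 3: out=0, reg = 0xBE
clock 4: out=0, reg = 0xDF
clock 5: out=1, reg = 0x6F
clock 6: out=1, reg = 0x37
clock 7: out=1, reg = 0x9B
clock 8: out=1, reg = 0x4D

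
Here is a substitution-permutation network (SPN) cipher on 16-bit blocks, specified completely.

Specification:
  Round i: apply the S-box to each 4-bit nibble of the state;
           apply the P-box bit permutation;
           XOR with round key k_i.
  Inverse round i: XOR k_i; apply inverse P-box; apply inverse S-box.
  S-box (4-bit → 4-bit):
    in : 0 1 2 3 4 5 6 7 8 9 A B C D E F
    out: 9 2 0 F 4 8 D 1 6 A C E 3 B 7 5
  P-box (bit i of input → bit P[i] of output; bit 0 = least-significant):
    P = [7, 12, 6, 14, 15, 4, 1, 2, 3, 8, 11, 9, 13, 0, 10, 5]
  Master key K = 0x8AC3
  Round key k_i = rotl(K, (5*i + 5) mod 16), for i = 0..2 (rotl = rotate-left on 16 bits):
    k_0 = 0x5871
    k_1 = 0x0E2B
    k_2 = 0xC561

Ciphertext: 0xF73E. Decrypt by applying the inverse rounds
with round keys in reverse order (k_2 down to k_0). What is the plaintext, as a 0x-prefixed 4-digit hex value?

s_0 = ciphertext = 0xF73E
s_1 = InvRound(s_0, k_2) = 0xC0B8
s_2 = InvRound(s_1, k_1) = 0x8AE0
s_3 = InvRound(s_2, k_0) = 0x15CD

0x15CD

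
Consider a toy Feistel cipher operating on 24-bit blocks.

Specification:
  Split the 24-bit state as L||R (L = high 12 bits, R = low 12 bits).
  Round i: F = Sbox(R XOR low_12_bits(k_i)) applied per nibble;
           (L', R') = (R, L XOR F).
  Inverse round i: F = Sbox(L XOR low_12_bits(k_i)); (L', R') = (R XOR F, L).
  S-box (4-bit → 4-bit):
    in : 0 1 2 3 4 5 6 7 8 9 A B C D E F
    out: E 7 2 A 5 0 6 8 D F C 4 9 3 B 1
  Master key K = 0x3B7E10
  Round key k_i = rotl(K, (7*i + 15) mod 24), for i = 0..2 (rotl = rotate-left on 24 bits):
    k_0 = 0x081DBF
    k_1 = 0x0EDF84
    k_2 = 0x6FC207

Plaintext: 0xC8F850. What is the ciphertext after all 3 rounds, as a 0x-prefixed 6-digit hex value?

s_0 = plaintext = 0xC8F850
s_1 = Round(s_0, k_0) = 0x850C3E
s_2 = Round(s_1, k_1) = 0xC3E21C
s_3 = Round(s_2, k_2) = 0x21C24A

0x21C24A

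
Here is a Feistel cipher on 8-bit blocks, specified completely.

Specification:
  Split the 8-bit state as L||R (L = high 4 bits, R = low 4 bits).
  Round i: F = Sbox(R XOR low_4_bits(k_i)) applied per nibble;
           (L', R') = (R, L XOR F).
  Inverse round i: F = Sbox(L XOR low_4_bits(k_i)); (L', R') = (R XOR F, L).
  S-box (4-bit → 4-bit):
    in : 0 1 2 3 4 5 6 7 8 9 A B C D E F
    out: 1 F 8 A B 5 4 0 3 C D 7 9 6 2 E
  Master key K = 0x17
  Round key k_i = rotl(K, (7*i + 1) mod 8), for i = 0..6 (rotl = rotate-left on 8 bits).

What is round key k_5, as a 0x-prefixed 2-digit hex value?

K = 0x17
k_0 = rotl(K, (7*0+1) mod 8) = rotl(K, 1) = 0x2E
k_1 = rotl(K, (7*1+1) mod 8) = rotl(K, 0) = 0x17
k_2 = rotl(K, (7*2+1) mod 8) = rotl(K, 7) = 0x8B
k_3 = rotl(K, (7*3+1) mod 8) = rotl(K, 6) = 0xC5
k_4 = rotl(K, (7*4+1) mod 8) = rotl(K, 5) = 0xE2
k_5 = rotl(K, (7*5+1) mod 8) = rotl(K, 4) = 0x71

0x71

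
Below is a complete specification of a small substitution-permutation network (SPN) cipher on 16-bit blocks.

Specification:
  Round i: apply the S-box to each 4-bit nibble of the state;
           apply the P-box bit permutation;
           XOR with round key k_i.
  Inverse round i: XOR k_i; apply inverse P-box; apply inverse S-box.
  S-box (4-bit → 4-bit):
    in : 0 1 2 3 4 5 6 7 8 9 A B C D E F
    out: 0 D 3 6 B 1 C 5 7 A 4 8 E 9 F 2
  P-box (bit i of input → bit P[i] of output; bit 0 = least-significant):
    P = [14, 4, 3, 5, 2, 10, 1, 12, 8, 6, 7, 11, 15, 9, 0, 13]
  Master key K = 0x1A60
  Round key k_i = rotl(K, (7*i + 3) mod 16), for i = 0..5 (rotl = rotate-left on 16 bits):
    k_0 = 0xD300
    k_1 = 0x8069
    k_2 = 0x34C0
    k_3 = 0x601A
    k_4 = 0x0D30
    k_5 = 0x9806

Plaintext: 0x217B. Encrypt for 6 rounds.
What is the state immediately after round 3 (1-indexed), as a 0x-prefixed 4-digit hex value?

0x395E

s_0 = plaintext = 0x217B
s_1 = Round(s_0, k_0) = 0x58A6
s_2 = Round(s_1, k_1) = 0x0183
s_3 = Round(s_2, k_2) = 0x395E
s_4 = Round(s_3, k_3) = 0x2A67
s_5 = Round(s_4, k_4) = 0xDFBA
s_6 = Round(s_5, k_5) = 0x284E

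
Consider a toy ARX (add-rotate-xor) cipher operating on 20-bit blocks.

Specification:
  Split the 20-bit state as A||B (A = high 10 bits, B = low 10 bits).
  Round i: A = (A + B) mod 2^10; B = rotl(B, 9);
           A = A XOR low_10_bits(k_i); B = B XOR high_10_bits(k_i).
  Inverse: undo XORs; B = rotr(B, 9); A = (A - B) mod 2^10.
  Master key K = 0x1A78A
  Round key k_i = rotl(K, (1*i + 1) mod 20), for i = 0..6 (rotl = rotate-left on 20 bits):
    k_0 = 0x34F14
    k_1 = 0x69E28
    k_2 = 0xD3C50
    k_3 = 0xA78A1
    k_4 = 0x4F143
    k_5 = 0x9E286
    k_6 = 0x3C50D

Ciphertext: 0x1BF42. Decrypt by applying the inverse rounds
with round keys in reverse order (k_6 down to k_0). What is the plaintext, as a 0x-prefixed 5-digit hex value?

s_0 = ciphertext = 0x1BF42
s_1 = InvRound(s_0, k_6) = 0x7EF67
s_2 = InvRound(s_1, k_5) = 0x4FE3E
s_3 = InvRound(s_2, k_4) = 0x9DE05
s_4 = InvRound(s_3, k_3) = 0x68136
s_5 = InvRound(s_4, k_2) = 0x3F4F3
s_6 = InvRound(s_5, k_1) = 0x0B6A8
s_7 = InvRound(s_6, k_0) = 0x908F7

0x908F7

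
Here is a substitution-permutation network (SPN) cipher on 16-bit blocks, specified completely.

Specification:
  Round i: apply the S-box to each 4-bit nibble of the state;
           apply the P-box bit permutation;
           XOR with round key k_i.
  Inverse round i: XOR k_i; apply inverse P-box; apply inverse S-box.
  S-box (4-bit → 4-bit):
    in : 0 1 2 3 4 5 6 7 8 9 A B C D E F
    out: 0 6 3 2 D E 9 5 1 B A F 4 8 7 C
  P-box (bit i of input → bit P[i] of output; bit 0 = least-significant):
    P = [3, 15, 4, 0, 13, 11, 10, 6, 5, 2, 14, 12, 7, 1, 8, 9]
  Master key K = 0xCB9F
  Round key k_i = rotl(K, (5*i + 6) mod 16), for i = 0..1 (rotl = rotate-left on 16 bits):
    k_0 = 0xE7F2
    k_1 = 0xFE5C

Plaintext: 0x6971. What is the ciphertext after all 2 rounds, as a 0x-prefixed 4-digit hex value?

s_0 = plaintext = 0x6971
s_1 = Round(s_0, k_0) = 0x5146
s_2 = Round(s_1, k_1) = 0x9913

0x9913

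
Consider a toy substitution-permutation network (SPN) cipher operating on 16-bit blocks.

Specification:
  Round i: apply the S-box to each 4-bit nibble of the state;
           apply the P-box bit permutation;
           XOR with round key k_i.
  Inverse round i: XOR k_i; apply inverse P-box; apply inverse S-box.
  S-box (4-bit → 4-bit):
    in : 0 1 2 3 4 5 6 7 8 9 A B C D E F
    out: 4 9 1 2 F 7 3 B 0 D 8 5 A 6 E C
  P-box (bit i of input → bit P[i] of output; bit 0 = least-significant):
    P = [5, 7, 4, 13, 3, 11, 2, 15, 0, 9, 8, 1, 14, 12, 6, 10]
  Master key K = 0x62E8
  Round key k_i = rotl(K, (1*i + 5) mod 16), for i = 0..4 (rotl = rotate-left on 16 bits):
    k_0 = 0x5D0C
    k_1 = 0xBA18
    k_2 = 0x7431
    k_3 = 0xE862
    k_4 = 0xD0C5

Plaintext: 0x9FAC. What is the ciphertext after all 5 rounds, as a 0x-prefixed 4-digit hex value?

0x0ACC

s_0 = plaintext = 0x9FAC
s_1 = Round(s_0, k_0) = 0xB8CE
s_2 = Round(s_1, k_1) = 0x52C8
s_3 = Round(s_2, k_2) = 0xAC70
s_4 = Round(s_3, k_3) = 0x6678
s_5 = Round(s_4, k_4) = 0x0ACC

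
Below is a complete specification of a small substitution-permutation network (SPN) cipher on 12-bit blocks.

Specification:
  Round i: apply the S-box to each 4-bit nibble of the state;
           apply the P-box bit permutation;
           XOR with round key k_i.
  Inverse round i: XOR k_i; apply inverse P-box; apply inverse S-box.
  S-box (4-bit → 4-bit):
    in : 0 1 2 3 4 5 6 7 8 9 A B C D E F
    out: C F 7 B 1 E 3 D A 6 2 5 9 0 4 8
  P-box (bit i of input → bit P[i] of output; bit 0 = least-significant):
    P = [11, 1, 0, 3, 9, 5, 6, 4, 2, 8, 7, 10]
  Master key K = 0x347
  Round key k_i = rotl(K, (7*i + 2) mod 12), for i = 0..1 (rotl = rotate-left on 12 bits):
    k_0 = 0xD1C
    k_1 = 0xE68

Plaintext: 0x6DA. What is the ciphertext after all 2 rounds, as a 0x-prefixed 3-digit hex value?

s_0 = plaintext = 0x6DA
s_1 = Round(s_0, k_0) = 0xC1A
s_2 = Round(s_1, k_1) = 0x81E

0x81E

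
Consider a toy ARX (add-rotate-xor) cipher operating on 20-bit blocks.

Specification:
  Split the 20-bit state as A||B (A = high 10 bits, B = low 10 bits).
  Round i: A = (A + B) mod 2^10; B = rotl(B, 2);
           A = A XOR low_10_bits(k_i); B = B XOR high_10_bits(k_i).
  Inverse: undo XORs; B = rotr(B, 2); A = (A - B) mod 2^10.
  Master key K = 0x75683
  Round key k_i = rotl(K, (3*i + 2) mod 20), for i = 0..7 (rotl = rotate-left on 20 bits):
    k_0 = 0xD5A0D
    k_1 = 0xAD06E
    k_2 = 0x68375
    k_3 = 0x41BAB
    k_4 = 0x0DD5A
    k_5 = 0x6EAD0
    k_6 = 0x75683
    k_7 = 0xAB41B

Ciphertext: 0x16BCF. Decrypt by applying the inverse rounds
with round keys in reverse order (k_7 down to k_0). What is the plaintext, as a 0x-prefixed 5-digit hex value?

s_0 = ciphertext = 0x16BCF
s_1 = InvRound(s_0, k_7) = 0x7A658
s_2 = InvRound(s_1, k_6) = 0x61DE3
s_3 = InvRound(s_2, k_5) = 0x90516
s_4 = InvRound(s_3, k_4) = 0x74D48
s_5 = InvRound(s_4, k_3) = 0x19613
s_6 = InvRound(s_5, k_2) = 0xC93EC
s_7 = InvRound(s_6, k_1) = 0xBD056
s_8 = InvRound(s_7, k_0) = 0x0E4C0

0x0E4C0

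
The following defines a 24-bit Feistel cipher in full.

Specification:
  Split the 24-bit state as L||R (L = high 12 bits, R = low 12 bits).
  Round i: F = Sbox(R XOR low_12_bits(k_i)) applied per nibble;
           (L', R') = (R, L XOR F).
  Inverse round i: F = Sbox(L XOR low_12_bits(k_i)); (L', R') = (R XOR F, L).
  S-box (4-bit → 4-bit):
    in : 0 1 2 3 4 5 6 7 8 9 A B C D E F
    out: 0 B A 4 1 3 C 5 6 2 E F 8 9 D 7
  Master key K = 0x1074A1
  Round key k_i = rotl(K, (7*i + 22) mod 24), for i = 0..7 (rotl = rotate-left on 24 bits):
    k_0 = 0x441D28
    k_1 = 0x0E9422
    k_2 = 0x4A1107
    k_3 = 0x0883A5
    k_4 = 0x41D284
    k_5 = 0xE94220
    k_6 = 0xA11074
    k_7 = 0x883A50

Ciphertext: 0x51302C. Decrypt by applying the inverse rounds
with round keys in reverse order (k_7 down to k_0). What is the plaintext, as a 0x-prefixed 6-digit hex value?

s_0 = ciphertext = 0x51302C
s_1 = InvRound(s_0, k_7) = 0x738513
s_2 = InvRound(s_1, k_6) = 0x00B738
s_3 = InvRound(s_2, k_5) = 0xD9700B
s_4 = InvRound(s_3, k_4) = 0x7BFD97
s_5 = InvRound(s_4, k_3) = 0xC297BF
s_6 = InvRound(s_5, k_2) = 0xE12C29
s_7 = InvRound(s_6, k_1) = 0x269E12
s_8 = InvRound(s_7, k_0) = 0x909269

0x909269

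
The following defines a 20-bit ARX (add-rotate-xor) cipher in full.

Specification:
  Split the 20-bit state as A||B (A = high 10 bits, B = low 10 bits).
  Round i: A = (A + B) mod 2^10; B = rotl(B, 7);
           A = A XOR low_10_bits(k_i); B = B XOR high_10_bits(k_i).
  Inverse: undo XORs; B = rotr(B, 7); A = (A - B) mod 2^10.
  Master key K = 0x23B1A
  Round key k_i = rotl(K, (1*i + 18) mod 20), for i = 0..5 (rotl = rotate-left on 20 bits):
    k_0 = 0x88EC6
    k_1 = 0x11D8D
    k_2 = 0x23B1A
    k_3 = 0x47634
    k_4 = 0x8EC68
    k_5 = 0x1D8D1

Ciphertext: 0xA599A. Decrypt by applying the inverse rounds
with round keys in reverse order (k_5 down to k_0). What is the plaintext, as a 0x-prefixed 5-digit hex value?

s_0 = ciphertext = 0xA599A
s_1 = InvRound(s_0, k_5) = 0xB9363
s_2 = InvRound(s_1, k_4) = 0xF2AC2
s_3 = InvRound(s_2, k_3) = 0xBFEFF
s_4 = InvRound(s_3, k_2) = 0x9678C
s_5 = InvRound(s_4, k_1) = 0x5D65F
s_6 = InvRound(s_5, k_0) = 0xF4FE0

0xF4FE0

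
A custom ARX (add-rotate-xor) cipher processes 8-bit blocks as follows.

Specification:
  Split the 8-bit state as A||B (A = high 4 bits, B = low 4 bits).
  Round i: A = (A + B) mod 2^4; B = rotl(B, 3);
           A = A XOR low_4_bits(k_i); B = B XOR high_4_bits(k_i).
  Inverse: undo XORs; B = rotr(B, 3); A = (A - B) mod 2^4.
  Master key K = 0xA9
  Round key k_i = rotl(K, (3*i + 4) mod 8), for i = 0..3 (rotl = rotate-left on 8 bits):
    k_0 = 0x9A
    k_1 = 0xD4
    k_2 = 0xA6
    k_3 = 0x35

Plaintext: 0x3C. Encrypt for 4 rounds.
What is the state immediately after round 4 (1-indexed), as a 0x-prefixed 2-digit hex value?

s_0 = plaintext = 0x3C
s_1 = Round(s_0, k_0) = 0x5F
s_2 = Round(s_1, k_1) = 0x02
s_3 = Round(s_2, k_2) = 0x4B
s_4 = Round(s_3, k_3) = 0xAE

0xAE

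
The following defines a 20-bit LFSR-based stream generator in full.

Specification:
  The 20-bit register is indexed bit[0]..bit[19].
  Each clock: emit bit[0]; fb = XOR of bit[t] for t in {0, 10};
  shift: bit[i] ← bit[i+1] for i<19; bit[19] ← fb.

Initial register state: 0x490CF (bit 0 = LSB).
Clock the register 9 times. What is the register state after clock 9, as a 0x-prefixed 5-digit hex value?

reg_0 = 0x490CF
clock 1: out=1, reg = 0xA4867
clock 2: out=1, reg = 0xD2433
clock 3: out=1, reg = 0x69219
clock 4: out=1, reg = 0xB490C
clock 5: out=0, reg = 0x5A486
clock 6: out=0, reg = 0xAD243
clock 7: out=1, reg = 0xD6921
clock 8: out=1, reg = 0xEB490
clock 9: out=0, reg = 0xF5A48

0xF5A48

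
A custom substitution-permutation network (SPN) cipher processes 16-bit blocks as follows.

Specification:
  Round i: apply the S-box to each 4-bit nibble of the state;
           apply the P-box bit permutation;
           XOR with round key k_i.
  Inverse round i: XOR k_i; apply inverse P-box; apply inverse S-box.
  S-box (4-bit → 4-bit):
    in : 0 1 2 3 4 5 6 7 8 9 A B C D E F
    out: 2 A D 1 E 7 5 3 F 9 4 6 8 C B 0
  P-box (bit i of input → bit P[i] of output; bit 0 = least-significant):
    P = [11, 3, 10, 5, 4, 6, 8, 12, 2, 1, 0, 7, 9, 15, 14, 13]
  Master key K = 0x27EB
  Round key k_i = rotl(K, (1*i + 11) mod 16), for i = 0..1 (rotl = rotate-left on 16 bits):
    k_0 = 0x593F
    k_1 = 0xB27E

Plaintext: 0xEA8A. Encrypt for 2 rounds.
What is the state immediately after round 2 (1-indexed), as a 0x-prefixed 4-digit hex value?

s_0 = plaintext = 0xEA8A
s_1 = Round(s_0, k_0) = 0xEE6E
s_2 = Round(s_1, k_1) = 0x19C0

0x19C0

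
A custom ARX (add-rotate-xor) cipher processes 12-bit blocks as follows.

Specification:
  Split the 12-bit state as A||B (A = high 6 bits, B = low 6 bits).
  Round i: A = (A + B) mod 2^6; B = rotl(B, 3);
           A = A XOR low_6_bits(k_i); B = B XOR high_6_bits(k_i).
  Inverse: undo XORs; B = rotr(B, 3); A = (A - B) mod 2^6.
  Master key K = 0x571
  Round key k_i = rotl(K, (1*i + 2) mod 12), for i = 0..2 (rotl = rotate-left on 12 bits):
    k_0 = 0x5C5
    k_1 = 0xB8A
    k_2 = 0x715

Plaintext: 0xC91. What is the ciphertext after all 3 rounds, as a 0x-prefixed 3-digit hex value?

0xEF4

s_0 = plaintext = 0xC91
s_1 = Round(s_0, k_0) = 0x19D
s_2 = Round(s_1, k_1) = 0xA45
s_3 = Round(s_2, k_2) = 0xEF4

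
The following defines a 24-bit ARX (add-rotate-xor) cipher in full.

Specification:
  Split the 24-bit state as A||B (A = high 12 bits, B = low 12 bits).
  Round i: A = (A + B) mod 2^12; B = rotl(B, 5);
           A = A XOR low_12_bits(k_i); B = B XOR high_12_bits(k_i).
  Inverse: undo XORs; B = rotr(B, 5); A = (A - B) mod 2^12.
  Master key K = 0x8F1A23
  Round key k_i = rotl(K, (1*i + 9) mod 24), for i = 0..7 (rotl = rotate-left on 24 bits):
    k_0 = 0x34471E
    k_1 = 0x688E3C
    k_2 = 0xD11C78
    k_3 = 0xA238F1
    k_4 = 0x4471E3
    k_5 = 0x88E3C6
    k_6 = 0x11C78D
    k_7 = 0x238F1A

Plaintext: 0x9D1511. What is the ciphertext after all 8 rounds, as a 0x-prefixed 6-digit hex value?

s_0 = plaintext = 0x9D1511
s_1 = Round(s_0, k_0) = 0x9FC16E
s_2 = Round(s_1, k_1) = 0x556B4A
s_3 = Round(s_2, k_2) = 0xCD8447
s_4 = Round(s_3, k_3) = 0x9EE2CB
s_5 = Round(s_4, k_4) = 0xD5AD22
s_6 = Round(s_5, k_5) = 0x9BACD4
s_7 = Round(s_6, k_6) = 0x103B85
s_8 = Round(s_7, k_7) = 0x39228F

0x39228F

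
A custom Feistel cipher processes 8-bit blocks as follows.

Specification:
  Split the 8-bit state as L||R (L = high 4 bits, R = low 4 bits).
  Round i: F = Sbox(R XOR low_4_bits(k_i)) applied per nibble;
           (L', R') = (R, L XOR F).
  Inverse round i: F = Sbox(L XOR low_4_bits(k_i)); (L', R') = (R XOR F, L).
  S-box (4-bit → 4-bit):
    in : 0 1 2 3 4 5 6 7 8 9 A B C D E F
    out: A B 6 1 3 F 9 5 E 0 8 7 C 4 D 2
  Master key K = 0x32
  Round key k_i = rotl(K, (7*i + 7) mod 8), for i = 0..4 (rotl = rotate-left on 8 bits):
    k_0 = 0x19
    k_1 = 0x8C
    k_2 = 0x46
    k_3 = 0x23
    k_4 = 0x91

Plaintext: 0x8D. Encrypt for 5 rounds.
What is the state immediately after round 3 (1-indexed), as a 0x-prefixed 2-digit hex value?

0x86

s_0 = plaintext = 0x8D
s_1 = Round(s_0, k_0) = 0xDB
s_2 = Round(s_1, k_1) = 0xB8
s_3 = Round(s_2, k_2) = 0x86
s_4 = Round(s_3, k_3) = 0x67
s_5 = Round(s_4, k_4) = 0x7F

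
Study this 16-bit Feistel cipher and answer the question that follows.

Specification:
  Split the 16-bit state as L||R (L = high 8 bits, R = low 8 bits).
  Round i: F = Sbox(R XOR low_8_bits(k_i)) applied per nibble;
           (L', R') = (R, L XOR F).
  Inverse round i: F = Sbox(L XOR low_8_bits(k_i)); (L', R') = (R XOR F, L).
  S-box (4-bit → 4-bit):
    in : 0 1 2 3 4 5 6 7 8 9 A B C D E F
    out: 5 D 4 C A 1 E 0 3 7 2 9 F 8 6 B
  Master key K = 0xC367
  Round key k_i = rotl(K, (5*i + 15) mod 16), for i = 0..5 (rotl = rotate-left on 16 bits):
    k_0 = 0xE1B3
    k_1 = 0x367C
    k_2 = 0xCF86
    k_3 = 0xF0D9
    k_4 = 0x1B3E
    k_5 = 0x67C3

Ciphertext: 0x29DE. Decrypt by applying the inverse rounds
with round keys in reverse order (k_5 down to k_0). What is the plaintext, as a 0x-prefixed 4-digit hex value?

s_0 = ciphertext = 0x29DE
s_1 = InvRound(s_0, k_5) = 0xBC29
s_2 = InvRound(s_1, k_4) = 0x1DBC
s_3 = InvRound(s_2, k_3) = 0x461D
s_4 = InvRound(s_3, k_2) = 0xE846
s_5 = InvRound(s_4, k_1) = 0x3CE8
s_6 = InvRound(s_5, k_0) = 0xD33C

0xD33C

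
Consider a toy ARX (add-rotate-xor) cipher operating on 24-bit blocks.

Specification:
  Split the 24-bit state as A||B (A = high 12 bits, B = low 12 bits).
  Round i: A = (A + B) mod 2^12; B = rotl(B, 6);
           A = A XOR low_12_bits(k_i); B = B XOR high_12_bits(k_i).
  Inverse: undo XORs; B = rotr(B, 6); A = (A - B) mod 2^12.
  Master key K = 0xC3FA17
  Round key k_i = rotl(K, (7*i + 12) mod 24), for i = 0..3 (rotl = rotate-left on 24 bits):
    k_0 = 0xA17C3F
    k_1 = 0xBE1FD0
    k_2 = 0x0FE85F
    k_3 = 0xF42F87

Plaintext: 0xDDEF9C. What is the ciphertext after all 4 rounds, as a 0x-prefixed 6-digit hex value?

s_0 = plaintext = 0xDDEF9C
s_1 = Round(s_0, k_0) = 0x145D29
s_2 = Round(s_1, k_1) = 0x1BE195
s_3 = Round(s_2, k_2) = 0xB0C5B8
s_4 = Round(s_3, k_3) = 0xF43154

0xF43154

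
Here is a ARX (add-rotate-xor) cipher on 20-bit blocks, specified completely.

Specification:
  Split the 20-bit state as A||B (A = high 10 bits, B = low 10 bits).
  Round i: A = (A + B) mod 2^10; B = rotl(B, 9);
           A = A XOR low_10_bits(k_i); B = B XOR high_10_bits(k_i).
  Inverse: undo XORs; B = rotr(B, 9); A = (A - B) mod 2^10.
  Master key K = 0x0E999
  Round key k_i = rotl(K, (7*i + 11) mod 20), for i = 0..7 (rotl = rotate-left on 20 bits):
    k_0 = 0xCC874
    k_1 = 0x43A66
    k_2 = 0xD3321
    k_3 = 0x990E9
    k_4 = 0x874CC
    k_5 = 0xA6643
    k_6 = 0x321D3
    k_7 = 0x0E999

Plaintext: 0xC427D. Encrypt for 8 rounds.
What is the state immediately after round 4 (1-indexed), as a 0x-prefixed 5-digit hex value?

0xBEF80

s_0 = plaintext = 0xC427D
s_1 = Round(s_0, k_0) = 0x7E40C
s_2 = Round(s_1, k_1) = 0x18D08
s_3 = Round(s_2, k_2) = 0x92BC8
s_4 = Round(s_3, k_3) = 0xBEF80
s_5 = Round(s_4, k_4) = 0xADFDD
s_6 = Round(s_5, k_5) = 0x35D77
s_7 = Round(s_6, k_6) = 0xE7673
s_8 = Round(s_7, k_7) = 0xE2703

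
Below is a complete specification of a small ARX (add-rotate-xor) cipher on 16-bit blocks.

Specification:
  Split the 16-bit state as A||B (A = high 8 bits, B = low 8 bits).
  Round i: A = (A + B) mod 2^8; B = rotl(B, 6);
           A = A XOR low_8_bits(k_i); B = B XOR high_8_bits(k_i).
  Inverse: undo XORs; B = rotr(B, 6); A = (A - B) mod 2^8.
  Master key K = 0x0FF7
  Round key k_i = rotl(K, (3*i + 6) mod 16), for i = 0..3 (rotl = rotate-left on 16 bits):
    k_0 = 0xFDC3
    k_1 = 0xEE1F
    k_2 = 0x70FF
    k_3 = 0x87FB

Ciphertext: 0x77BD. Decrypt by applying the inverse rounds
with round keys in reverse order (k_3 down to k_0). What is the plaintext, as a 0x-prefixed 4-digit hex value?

s_0 = ciphertext = 0x77BD
s_1 = InvRound(s_0, k_3) = 0xA4E8
s_2 = InvRound(s_1, k_2) = 0xF962
s_3 = InvRound(s_2, k_1) = 0xB432
s_4 = InvRound(s_3, k_0) = 0x383F

0x383F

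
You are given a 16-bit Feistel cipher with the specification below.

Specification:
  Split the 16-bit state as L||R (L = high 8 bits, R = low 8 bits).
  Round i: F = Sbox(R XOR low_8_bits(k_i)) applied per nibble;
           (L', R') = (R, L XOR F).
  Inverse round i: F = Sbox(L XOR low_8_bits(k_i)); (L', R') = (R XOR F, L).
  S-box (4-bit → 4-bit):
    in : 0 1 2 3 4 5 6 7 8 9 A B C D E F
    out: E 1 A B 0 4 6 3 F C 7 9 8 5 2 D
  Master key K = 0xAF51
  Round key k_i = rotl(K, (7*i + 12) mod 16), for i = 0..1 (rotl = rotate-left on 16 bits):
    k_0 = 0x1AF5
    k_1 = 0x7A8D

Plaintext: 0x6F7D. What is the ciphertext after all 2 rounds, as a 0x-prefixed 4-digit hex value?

s_0 = plaintext = 0x6F7D
s_1 = Round(s_0, k_0) = 0x7D90
s_2 = Round(s_1, k_1) = 0x9068

0x9068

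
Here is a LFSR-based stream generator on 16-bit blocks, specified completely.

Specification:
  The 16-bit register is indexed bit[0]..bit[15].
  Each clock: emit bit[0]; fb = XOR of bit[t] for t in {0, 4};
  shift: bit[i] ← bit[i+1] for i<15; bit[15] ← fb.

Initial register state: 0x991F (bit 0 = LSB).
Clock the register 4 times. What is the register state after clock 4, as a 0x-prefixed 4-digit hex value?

reg_0 = 0x991F
clock 1: out=1, reg = 0x4C8F
clock 2: out=1, reg = 0xA647
clock 3: out=1, reg = 0xD323
clock 4: out=1, reg = 0xE991

0xE991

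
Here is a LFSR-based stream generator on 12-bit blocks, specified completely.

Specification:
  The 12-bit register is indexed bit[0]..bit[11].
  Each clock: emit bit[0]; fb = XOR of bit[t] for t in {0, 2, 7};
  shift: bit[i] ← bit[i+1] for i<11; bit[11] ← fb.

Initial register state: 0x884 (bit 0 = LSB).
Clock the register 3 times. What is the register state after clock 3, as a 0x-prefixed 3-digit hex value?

0x910

reg_0 = 0x884
clock 1: out=0, reg = 0x442
clock 2: out=0, reg = 0x221
clock 3: out=1, reg = 0x910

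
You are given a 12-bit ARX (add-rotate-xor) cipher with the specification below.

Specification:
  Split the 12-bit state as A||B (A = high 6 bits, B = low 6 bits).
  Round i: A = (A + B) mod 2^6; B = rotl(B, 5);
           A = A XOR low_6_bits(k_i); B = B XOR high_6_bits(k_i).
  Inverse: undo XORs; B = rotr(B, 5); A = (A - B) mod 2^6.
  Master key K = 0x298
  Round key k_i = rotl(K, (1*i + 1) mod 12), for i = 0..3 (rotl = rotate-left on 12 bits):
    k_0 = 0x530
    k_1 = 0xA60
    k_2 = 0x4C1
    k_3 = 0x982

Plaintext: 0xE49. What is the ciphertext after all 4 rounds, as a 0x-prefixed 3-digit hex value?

0x7D3

s_0 = plaintext = 0xE49
s_1 = Round(s_0, k_0) = 0xCB0
s_2 = Round(s_1, k_1) = 0x0B1
s_3 = Round(s_2, k_2) = 0xCAB
s_4 = Round(s_3, k_3) = 0x7D3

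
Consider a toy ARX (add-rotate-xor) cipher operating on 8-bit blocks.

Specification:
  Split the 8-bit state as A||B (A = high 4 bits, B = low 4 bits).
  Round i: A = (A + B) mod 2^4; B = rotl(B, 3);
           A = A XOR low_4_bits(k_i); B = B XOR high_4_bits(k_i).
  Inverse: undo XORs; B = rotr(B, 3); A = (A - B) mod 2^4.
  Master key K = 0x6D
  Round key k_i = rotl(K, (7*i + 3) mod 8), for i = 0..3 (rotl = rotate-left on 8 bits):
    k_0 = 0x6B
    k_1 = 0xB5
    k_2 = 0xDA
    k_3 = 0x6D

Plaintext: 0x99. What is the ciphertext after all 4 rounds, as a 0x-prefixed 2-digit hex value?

0x53

s_0 = plaintext = 0x99
s_1 = Round(s_0, k_0) = 0x9A
s_2 = Round(s_1, k_1) = 0x6E
s_3 = Round(s_2, k_2) = 0xEA
s_4 = Round(s_3, k_3) = 0x53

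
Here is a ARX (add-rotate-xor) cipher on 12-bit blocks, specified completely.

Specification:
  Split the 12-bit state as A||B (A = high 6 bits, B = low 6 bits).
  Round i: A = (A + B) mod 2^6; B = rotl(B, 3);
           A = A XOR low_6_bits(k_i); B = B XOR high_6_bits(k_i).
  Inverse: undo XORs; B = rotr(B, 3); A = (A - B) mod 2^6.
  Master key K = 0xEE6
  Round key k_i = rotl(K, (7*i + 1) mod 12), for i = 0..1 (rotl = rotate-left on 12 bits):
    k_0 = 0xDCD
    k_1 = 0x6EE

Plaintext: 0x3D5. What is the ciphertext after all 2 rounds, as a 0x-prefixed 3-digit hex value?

s_0 = plaintext = 0x3D5
s_1 = Round(s_0, k_0) = 0xA5D
s_2 = Round(s_1, k_1) = 0xA30

0xA30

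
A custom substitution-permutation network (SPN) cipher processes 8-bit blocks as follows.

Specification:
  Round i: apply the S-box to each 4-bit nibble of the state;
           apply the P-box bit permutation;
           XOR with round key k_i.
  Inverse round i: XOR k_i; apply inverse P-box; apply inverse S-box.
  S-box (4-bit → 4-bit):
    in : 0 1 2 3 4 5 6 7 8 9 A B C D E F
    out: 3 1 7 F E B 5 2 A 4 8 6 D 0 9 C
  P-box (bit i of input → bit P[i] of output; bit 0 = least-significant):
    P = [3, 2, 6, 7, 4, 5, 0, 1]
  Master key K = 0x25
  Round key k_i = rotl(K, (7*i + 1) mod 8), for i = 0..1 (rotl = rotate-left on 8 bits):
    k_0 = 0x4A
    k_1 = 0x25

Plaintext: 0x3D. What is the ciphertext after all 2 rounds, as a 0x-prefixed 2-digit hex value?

0x45

s_0 = plaintext = 0x3D
s_1 = Round(s_0, k_0) = 0x79
s_2 = Round(s_1, k_1) = 0x45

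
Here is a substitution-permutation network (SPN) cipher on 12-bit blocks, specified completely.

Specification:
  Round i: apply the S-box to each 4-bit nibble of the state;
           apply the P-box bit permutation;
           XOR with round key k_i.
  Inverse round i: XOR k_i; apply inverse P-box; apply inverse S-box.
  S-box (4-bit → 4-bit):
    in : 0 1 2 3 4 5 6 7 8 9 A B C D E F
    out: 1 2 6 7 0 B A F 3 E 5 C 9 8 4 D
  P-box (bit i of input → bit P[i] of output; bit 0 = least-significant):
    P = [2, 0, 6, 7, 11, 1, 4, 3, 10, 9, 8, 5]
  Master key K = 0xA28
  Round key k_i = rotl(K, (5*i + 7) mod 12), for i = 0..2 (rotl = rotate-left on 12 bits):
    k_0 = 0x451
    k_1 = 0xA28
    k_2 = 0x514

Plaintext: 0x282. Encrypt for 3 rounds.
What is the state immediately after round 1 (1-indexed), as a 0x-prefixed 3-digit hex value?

0xF12

s_0 = plaintext = 0x282
s_1 = Round(s_0, k_0) = 0xF12
s_2 = Round(s_1, k_1) = 0xF4B
s_3 = Round(s_2, k_2) = 0x0F4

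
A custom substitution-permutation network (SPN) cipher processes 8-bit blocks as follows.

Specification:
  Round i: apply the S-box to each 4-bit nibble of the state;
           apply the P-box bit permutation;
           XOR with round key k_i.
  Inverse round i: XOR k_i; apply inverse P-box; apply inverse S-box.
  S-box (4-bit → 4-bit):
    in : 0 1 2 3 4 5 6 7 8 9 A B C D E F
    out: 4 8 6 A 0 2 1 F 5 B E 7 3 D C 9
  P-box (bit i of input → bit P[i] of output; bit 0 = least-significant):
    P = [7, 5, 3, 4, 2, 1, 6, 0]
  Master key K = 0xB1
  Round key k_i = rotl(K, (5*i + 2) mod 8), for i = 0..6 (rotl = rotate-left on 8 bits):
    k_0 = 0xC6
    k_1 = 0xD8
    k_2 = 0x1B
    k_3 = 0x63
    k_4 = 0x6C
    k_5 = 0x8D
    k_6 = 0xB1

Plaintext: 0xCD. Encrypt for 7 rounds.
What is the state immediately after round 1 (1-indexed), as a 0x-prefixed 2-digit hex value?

s_0 = plaintext = 0xCD
s_1 = Round(s_0, k_0) = 0x58
s_2 = Round(s_1, k_1) = 0x52
s_3 = Round(s_2, k_2) = 0x31
s_4 = Round(s_3, k_3) = 0x70
s_5 = Round(s_4, k_4) = 0x23
s_6 = Round(s_5, k_5) = 0xFF
s_7 = Round(s_6, k_6) = 0x24

0x58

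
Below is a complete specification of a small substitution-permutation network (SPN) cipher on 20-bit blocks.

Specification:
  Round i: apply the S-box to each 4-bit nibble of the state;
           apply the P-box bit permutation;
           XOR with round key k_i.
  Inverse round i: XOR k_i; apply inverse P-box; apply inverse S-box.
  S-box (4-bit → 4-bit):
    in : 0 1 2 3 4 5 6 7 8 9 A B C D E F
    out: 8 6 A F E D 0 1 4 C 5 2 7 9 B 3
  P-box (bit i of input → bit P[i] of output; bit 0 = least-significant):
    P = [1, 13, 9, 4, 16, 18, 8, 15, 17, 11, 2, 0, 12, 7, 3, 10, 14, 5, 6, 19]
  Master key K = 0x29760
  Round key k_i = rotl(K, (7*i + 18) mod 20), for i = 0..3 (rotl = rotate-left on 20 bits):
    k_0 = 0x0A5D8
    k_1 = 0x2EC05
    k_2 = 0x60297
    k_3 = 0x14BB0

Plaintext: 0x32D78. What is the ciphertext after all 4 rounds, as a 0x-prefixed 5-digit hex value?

s_0 = plaintext = 0x32D78
s_1 = Round(s_0, k_0) = 0xBE339
s_2 = Round(s_1, k_1) = 0x573B0
s_3 = Round(s_2, k_2) = 0x85AC2
s_4 = Round(s_3, k_3) = 0x67EEC

0x67EEC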